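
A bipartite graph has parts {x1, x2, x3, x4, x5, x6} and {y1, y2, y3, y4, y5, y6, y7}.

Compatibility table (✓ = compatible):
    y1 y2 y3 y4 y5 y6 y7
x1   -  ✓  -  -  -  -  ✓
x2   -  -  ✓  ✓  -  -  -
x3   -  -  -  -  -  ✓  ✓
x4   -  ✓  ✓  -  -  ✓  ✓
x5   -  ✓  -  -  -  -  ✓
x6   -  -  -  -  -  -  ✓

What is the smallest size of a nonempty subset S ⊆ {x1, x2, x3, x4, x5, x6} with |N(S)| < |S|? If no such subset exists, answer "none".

3

Take S = {x1, x5, x6}. Its neighbourhood is {y2, y7}, so |N(S)| = 2 < |S| = 3.
Every subset of size less than 3 has at least as many neighbours as members, so 3 is the minimum.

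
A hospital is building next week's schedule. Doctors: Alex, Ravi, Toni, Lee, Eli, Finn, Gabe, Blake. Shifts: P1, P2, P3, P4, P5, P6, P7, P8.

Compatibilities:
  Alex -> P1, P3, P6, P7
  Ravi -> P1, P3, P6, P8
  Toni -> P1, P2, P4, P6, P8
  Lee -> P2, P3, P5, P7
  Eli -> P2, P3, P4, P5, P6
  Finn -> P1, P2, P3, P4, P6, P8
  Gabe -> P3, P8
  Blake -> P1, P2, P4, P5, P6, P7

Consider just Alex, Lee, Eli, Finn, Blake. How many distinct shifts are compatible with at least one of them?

The union of neighbours of {Alex, Lee, Eli, Finn, Blake} is {P1, P2, P3, P4, P5, P6, P7, P8}, which has 8 elements.
Since |N(S)| = 8 ≥ |S| = 5, Hall's condition holds for this subset.

8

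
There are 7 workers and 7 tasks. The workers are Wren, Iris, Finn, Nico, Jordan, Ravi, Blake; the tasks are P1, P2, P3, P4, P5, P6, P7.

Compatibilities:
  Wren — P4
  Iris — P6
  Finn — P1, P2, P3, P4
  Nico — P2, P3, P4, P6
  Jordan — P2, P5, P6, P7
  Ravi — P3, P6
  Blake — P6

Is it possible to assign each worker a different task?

The set {Iris, Blake} has only 1 neighbour ({P6}), so by Hall's theorem at most 6 of the 7 workers can be matched.
Hence no matching covers every worker.

No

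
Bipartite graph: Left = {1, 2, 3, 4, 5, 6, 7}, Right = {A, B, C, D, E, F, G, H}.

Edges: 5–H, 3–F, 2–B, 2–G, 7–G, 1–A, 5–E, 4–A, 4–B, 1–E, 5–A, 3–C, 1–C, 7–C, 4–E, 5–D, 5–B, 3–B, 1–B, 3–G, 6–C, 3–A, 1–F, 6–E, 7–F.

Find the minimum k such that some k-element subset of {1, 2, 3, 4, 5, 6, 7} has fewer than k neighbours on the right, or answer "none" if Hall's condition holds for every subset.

none

A matching saturating every left vertex exists, for instance 1→A, 2→B, 3→G, 4→E, 5→H, 6→C, 7→F.
By Hall's marriage theorem, this means |N(S)| ≥ |S| for every subset S, so no violating subset exists.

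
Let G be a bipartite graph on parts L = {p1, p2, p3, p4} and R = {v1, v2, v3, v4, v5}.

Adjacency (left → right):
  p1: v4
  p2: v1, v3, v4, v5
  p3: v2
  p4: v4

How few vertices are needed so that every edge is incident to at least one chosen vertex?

3

{p2, p3, v4} is a vertex cover of size 3: every edge has an endpoint in this set.
No smaller cover exists because p1–v4, p2–v1, p3–v2 is a matching of size 3, and a cover must include an endpoint of each of these disjoint edges (König's theorem).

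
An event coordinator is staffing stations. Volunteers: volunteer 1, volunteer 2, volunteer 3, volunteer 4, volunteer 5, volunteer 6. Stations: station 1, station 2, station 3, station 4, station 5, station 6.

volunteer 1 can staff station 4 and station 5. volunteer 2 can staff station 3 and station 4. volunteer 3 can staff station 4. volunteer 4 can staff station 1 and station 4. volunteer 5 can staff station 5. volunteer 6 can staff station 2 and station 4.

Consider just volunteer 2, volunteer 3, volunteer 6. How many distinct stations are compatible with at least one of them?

The union of neighbours of {volunteer 2, volunteer 3, volunteer 6} is {station 2, station 3, station 4}, which has 3 elements.
Since |N(S)| = 3 ≥ |S| = 3, Hall's condition holds for this subset.

3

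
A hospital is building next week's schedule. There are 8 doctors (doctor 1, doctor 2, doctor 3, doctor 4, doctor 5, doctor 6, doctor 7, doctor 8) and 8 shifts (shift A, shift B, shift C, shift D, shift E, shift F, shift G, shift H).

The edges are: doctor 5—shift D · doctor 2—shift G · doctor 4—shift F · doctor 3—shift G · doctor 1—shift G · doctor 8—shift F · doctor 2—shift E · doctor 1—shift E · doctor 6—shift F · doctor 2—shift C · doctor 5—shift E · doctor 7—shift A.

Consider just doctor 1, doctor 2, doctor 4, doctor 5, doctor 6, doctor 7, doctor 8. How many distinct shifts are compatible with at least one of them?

6

The union of neighbours of {doctor 1, doctor 2, doctor 4, doctor 5, doctor 6, doctor 7, doctor 8} is {shift A, shift C, shift D, shift E, shift F, shift G}, which has 6 elements.
Since |N(S)| = 6 < |S| = 7, Hall's condition fails for this subset.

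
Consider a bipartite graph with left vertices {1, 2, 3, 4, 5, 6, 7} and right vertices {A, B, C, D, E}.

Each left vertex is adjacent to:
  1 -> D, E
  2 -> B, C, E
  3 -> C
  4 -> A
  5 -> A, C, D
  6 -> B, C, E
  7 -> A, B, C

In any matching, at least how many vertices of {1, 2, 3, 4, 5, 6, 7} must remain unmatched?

2

For example, pair 1→E, 2→B, 3→C, 4→A, 5→D.
The set {1, 2, 3, 4, 5, 6, 7} has only 5 neighbours ({A, B, C, D, E}), so by Hall's theorem at most 5 of the 7 left vertices can be matched.
That matches 5 of the 7, leaving 2 unmatched; no matching can do better.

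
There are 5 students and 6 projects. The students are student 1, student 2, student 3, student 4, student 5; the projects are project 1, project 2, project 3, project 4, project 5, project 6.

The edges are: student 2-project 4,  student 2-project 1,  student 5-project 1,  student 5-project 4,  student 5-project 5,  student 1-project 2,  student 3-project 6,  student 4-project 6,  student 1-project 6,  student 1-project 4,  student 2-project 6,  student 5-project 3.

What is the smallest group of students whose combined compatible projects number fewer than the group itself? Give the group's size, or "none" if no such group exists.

2

Take S = {student 3, student 4}. Its neighbourhood is {project 6}, so |N(S)| = 1 < |S| = 2.
No single vertex violates Hall's condition since each has at least one neighbour, so 2 is the minimum.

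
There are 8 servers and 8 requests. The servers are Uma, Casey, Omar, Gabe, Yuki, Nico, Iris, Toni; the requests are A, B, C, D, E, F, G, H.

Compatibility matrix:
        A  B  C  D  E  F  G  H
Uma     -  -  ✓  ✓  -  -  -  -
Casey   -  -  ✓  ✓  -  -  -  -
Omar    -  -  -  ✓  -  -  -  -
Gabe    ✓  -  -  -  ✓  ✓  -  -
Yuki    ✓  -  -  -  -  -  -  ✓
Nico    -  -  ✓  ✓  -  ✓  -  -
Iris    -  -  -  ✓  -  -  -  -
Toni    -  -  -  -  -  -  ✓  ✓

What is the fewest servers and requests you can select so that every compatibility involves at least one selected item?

6

A maximum matching has 6 edges (e.g. Uma–D, Casey–C, Gabe–E, Yuki–H, Nico–F, Toni–G).
By König's theorem the minimum vertex cover has the same size. One such cover is {Gabe, Yuki, Nico, Toni, C, D}.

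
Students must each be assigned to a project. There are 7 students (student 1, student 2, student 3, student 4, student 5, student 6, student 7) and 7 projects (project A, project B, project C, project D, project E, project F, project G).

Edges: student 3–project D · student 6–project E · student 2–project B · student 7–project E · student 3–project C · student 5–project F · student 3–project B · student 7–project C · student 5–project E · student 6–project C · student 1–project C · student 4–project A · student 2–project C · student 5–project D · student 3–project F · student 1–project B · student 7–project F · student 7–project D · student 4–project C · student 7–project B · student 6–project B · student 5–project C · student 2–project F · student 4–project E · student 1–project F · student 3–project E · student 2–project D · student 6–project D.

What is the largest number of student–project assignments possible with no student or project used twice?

6

One maximum matching: student 1→project B, student 2→project F, student 3→project D, student 4→project A, student 5→project C, student 6→project E.
The set {student 1, student 2, student 3, student 5, student 6, student 7} has only 5 neighbours ({project B, project C, project D, project E, project F}), so by Hall's theorem at most 6 of the 7 students can be matched.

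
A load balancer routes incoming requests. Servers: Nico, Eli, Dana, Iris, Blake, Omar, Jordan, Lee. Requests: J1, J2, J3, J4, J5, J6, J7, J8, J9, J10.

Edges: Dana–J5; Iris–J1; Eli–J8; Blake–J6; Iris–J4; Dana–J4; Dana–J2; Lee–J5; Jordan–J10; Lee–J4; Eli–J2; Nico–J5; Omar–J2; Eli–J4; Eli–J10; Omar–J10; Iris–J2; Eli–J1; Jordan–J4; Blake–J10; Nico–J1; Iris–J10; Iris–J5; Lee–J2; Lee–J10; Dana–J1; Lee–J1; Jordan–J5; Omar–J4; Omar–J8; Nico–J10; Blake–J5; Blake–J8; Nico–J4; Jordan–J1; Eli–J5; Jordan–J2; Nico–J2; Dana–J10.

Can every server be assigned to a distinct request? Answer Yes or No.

No

The set {Nico, Eli, Dana, Iris, Omar, Jordan, Lee} has only 6 neighbours ({J1, J10, J2, J4, J5, J8}), so by Hall's theorem at most 7 of the 8 servers can be matched.
Hence no matching covers every server.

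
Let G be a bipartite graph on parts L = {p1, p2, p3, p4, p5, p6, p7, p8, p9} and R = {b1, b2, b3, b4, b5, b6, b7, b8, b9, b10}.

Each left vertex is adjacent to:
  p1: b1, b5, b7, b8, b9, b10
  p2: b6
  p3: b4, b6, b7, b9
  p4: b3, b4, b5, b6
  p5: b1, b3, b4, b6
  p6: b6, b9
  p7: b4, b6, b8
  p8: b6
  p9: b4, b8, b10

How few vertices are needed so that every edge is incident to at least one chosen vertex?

{p1, p3, p4, p5, p6, p7, p9, b6} is a vertex cover of size 8: every edge has an endpoint in this set.
No smaller cover exists because p1–b5, p2–b6, p3–b7, p4–b3, p5–b1, p6–b9, p7–b4, p9–b8 is a matching of size 8, and a cover must include an endpoint of each of these disjoint edges (König's theorem).

8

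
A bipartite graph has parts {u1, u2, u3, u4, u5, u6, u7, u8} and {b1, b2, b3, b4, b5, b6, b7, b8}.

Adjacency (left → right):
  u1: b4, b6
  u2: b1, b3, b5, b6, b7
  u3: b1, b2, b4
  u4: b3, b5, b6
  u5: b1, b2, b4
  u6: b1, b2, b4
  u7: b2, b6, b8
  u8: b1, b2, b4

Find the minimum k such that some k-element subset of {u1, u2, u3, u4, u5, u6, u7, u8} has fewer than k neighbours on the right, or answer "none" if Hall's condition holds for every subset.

Take S = {u3, u5, u6, u8}. Its neighbourhood is {b1, b2, b4}, so |N(S)| = 3 < |S| = 4.
Every subset of size less than 4 has at least as many neighbours as members, so 4 is the minimum.

4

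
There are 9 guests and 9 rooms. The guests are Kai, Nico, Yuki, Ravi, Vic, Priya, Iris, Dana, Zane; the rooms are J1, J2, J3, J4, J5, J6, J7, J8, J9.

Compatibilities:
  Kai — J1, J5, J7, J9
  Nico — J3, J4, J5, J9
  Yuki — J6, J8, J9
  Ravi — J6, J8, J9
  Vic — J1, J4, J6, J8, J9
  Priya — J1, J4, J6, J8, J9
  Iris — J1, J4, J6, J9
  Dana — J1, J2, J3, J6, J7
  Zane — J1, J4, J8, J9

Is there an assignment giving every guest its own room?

The set {Yuki, Ravi, Vic, Priya, Iris, Zane} has only 5 neighbours ({J1, J4, J6, J8, J9}), so by Hall's theorem at most 8 of the 9 guests can be matched.
Hence no matching covers every guest.

No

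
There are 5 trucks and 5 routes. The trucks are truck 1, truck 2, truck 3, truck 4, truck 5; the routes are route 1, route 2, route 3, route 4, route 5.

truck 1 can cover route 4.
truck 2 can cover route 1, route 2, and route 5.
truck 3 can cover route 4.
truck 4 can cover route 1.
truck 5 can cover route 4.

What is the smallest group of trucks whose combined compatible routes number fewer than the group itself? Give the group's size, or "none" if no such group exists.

Take S = {truck 1, truck 3}. Its neighbourhood is {route 4}, so |N(S)| = 1 < |S| = 2.
No single vertex violates Hall's condition since each has at least one neighbour, so 2 is the minimum.

2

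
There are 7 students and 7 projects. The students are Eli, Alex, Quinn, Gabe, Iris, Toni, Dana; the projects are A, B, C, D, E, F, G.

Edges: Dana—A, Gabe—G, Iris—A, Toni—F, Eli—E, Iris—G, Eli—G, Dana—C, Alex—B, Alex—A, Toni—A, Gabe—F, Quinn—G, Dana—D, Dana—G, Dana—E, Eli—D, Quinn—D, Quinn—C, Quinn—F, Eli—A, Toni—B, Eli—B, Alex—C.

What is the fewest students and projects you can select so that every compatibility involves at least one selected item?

The 7 edges Eli–E, Alex–C, Quinn–D, Gabe–F, Iris–A, Toni–B, Dana–G form a matching, so any vertex cover needs at least 7 vertices (one per matched edge).
Conversely {Eli, Alex, Quinn, Gabe, Iris, Toni, Dana} meets every edge and has exactly 7 vertices, so 7 is optimal.

7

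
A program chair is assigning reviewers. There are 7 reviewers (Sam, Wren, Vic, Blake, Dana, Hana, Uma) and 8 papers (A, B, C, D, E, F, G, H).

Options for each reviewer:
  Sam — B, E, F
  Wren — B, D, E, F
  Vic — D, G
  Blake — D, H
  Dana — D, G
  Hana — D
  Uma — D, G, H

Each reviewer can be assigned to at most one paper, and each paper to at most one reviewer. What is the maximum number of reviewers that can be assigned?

5

A valid assignment of size 5: Sam-E, Wren-B, Vic-D, Blake-H, Dana-G.
The set {Vic, Blake, Dana, Hana, Uma} has only 3 neighbours ({D, G, H}), so by Hall's theorem at most 5 of the 7 reviewers can be matched.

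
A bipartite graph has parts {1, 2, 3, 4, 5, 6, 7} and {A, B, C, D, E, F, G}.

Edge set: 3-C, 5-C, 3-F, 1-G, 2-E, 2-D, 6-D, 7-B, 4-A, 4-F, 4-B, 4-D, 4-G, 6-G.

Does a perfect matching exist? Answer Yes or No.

Yes

A valid assignment of size 7: 1–G, 2–E, 3–F, 4–A, 5–C, 6–D, 7–B.
All 7 left vertices are covered.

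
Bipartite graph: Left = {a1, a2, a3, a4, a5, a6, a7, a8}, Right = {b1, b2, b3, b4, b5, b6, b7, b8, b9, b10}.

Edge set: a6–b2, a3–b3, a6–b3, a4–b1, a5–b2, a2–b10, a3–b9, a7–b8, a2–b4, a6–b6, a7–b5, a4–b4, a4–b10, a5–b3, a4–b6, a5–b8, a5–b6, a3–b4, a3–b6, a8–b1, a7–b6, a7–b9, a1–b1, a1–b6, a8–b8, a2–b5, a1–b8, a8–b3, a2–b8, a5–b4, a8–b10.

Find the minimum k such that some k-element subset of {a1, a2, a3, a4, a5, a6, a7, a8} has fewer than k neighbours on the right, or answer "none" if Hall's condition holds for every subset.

A matching saturating every left vertex exists, for instance a1→b8, a2→b5, a3→b6, a4→b1, a5→b4, a6→b2, a7→b9, a8→b3.
By Hall's marriage theorem, this means |N(S)| ≥ |S| for every subset S, so no violating subset exists.

none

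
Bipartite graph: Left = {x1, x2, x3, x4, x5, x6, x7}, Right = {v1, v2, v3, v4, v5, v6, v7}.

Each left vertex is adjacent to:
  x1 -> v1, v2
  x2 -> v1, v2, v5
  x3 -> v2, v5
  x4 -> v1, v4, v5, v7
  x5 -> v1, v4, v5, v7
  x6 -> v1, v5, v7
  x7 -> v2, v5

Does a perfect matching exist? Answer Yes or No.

No

The set {x1, x2, x3, x4, x5, x6, x7} has only 5 neighbours ({v1, v2, v4, v5, v7}), so by Hall's theorem at most 5 of the 7 left vertices can be matched.
Hence no matching covers every left vertex.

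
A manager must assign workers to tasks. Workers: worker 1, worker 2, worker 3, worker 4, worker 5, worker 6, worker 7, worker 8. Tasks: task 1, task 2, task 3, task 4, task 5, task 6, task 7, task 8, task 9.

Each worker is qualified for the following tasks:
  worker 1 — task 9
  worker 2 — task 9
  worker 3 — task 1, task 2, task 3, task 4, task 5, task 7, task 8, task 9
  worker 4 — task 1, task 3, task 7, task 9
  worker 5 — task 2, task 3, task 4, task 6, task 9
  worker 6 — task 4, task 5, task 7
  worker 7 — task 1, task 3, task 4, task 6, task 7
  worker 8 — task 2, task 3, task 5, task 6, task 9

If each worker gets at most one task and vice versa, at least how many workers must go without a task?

1

One maximum matching: worker 1→task 9, worker 3→task 8, worker 4→task 1, worker 5→task 6, worker 6→task 7, worker 7→task 4, worker 8→task 5.
The set {worker 1, worker 2} has only 1 neighbour ({task 9}), so by Hall's theorem at most 7 of the 8 workers can be matched.
That matches 7 of the 8, leaving 1 unmatched; no matching can do better.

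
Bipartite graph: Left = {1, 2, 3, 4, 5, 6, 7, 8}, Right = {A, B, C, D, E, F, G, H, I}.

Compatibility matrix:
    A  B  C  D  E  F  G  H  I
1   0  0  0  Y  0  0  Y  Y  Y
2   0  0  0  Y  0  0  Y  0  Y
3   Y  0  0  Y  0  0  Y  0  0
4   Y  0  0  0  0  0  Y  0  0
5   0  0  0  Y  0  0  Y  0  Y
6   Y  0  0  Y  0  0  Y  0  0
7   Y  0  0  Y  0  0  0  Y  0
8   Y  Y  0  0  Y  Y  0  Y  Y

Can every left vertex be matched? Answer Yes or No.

No

The set {1, 2, 3, 4, 5, 6, 7} has only 5 neighbours ({A, D, G, H, I}), so by Hall's theorem at most 6 of the 8 left vertices can be matched.
Hence no matching covers every left vertex.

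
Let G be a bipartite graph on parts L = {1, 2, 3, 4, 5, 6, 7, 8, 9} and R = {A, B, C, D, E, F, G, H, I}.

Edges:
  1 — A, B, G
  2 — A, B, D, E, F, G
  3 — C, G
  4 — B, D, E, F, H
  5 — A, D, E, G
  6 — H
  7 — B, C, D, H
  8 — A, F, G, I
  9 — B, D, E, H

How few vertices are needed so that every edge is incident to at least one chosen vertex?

A maximum matching has 9 edges (e.g. 1–A, 2–E, 3–G, 4–F, 5–D, 6–H, 7–C, 8–I, 9–B).
By König's theorem the minimum vertex cover has the same size. One such cover is {1, 2, 3, 4, 5, 6, 7, 8, 9}.

9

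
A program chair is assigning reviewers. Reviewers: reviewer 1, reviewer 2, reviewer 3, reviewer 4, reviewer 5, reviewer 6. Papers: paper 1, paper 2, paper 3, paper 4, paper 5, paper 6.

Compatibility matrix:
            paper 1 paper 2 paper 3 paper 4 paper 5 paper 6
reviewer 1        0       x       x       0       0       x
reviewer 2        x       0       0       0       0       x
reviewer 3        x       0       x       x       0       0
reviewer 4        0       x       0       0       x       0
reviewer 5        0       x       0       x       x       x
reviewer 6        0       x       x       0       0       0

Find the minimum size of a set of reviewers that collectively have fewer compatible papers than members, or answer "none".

none

A matching saturating every reviewer exists, for instance reviewer 1→paper 6, reviewer 2→paper 1, reviewer 3→paper 3, reviewer 4→paper 5, reviewer 5→paper 4, reviewer 6→paper 2.
By Hall's marriage theorem, this means |N(S)| ≥ |S| for every subset S, so no violating subset exists.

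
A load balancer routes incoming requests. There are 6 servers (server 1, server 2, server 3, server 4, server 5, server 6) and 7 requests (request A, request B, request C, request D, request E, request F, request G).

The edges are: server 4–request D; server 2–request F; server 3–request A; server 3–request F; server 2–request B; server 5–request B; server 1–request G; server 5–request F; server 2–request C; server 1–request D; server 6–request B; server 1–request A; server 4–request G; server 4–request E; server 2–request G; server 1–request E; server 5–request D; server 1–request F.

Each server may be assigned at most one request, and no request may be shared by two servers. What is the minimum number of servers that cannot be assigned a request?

One maximum matching: server 1→request E, server 2→request C, server 3→request F, server 4→request G, server 5→request D, server 6→request B.
This saturates every server, so 6 is the maximum.
That matches 6 of the 6, leaving 0 unmatched; no matching can do better.

0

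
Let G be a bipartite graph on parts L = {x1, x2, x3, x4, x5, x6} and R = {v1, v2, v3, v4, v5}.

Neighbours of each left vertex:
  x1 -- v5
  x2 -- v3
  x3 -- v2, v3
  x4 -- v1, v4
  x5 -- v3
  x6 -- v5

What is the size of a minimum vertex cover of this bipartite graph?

4

The 4 edges x1–v5, x2–v3, x3–v2, x4–v1 form a matching, so any vertex cover needs at least 4 vertices (one per matched edge).
Conversely {x3, x4, v3, v5} meets every edge and has exactly 4 vertices, so 4 is optimal.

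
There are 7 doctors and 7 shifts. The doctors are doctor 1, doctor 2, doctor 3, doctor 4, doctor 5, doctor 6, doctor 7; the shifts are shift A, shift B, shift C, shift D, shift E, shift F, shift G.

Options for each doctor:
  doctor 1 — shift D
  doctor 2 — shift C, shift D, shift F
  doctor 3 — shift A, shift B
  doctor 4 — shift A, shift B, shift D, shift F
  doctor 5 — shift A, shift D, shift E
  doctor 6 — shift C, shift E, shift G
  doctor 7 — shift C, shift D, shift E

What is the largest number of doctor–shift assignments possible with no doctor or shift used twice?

7

One maximum matching: doctor 1→shift D, doctor 2→shift C, doctor 3→shift B, doctor 4→shift F, doctor 5→shift A, doctor 6→shift G, doctor 7→shift E.
All 7 doctors are matched, so no larger matching exists.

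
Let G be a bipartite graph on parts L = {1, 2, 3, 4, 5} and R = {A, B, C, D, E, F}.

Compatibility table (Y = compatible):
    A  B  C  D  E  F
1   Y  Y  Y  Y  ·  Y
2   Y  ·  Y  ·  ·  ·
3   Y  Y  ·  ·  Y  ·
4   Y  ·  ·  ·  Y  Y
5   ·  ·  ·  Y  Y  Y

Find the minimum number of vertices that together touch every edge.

5

The 5 edges 1–A, 2–C, 3–B, 4–F, 5–E form a matching, so any vertex cover needs at least 5 vertices (one per matched edge).
Conversely {1, 2, 3, 4, 5} meets every edge and has exactly 5 vertices, so 5 is optimal.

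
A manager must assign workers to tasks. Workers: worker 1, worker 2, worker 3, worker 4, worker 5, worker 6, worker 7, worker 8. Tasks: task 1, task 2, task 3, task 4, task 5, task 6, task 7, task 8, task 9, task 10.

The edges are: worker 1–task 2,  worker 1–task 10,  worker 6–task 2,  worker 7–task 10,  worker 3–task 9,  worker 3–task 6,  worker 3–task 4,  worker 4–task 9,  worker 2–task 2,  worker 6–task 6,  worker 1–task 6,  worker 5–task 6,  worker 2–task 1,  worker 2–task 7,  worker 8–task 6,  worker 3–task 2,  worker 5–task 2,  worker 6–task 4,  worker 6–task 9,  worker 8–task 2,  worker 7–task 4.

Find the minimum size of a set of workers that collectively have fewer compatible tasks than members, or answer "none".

5

Take S = {worker 3, worker 4, worker 5, worker 6, worker 8}. Its neighbourhood is {task 2, task 4, task 6, task 9}, so |N(S)| = 4 < |S| = 5.
Every subset of size less than 5 has at least as many neighbours as members, so 5 is the minimum.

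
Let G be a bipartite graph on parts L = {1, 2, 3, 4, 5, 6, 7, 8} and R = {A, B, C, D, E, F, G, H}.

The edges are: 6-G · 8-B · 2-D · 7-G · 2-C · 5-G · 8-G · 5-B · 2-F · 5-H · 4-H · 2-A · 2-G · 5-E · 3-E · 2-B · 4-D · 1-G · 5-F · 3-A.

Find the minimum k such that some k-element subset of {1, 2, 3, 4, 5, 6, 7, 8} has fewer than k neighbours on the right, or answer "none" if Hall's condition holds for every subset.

Take S = {1, 6}. Its neighbourhood is {G}, so |N(S)| = 1 < |S| = 2.
No single vertex violates Hall's condition since each has at least one neighbour, so 2 is the minimum.

2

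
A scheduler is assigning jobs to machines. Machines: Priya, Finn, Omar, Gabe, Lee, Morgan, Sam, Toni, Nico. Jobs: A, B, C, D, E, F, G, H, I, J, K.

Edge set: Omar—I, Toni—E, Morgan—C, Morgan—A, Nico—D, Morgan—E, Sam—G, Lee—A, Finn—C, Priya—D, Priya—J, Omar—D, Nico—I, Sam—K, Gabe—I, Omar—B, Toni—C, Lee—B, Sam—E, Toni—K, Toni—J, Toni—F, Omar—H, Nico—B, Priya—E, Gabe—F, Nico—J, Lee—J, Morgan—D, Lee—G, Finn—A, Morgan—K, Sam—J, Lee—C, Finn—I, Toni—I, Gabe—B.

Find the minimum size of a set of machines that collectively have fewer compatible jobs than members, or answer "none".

none

A matching saturating every machine exists, for instance Priya→E, Finn→I, Omar→D, Gabe→F, Lee→A, Morgan→K, Sam→G, Toni→J, Nico→B.
By Hall's marriage theorem, this means |N(S)| ≥ |S| for every subset S, so no violating subset exists.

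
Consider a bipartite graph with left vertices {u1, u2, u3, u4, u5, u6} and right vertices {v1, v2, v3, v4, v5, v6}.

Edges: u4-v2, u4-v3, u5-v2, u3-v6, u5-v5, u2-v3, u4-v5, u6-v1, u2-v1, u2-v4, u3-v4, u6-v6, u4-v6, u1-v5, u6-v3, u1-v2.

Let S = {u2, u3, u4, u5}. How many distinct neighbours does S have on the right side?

6

The union of neighbours of {u2, u3, u4, u5} is {v1, v2, v3, v4, v5, v6}, which has 6 elements.
Since |N(S)| = 6 ≥ |S| = 4, Hall's condition holds for this subset.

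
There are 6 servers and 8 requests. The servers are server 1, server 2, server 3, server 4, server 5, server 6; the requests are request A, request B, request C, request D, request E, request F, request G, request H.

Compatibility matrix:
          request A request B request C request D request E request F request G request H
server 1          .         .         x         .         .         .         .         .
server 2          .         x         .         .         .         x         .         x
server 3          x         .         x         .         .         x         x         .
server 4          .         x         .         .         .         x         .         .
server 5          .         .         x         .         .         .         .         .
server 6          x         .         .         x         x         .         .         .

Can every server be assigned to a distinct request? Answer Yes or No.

The set {server 1, server 5} has only 1 neighbour ({request C}), so by Hall's theorem at most 5 of the 6 servers can be matched.
Hence no matching covers every server.

No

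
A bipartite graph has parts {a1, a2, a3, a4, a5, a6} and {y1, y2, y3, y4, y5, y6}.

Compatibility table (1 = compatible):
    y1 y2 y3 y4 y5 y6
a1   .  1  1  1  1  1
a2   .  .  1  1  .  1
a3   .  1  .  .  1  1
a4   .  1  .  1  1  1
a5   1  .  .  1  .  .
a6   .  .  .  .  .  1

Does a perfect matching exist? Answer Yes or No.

One maximum matching: a1→y4, a2→y3, a3→y5, a4→y2, a5→y1, a6→y6.
Every left vertex is matched, so this is a perfect matching.

Yes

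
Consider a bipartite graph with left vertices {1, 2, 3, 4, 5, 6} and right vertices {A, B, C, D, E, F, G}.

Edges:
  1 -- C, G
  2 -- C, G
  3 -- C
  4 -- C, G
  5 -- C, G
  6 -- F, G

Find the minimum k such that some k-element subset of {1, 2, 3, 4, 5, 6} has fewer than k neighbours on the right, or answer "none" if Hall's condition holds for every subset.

3

Take S = {1, 2, 3}. Its neighbourhood is {C, G}, so |N(S)| = 2 < |S| = 3.
Every subset of size less than 3 has at least as many neighbours as members, so 3 is the minimum.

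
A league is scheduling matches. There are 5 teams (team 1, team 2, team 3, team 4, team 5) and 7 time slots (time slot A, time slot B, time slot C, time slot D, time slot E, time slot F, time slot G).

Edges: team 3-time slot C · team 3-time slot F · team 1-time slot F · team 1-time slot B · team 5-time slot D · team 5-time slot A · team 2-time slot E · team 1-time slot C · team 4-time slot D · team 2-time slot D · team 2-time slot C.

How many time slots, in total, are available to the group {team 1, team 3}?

The union of neighbours of {team 1, team 3} is {time slot B, time slot C, time slot F}, which has 3 elements.
Since |N(S)| = 3 ≥ |S| = 2, Hall's condition holds for this subset.

3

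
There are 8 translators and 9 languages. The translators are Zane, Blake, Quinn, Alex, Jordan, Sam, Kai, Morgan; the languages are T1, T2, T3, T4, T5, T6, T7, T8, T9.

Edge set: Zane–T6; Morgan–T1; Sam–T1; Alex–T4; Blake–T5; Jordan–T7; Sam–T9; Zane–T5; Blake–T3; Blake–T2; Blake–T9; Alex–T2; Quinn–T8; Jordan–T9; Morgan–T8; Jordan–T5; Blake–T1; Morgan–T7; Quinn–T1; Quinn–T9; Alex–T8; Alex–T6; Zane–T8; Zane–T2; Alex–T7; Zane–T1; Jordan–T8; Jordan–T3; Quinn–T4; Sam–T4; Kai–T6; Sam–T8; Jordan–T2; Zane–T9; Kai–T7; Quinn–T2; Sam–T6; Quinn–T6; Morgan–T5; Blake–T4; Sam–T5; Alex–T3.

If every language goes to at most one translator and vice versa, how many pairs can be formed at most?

8

For example, pair Zane–T5, Blake–T9, Quinn–T1, Alex–T3, Jordan–T8, Sam–T4, Kai–T6, Morgan–T7.
All 8 translators are matched, so no larger matching exists.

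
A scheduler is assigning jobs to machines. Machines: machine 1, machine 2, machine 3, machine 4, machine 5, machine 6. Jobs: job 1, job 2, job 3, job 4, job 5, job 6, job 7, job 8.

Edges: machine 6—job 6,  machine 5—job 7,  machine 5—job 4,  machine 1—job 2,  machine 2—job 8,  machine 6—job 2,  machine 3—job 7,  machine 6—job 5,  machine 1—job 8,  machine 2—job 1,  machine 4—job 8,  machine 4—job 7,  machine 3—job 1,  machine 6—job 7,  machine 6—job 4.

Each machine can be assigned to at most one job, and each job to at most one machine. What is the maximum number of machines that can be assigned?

For example, pair machine 1–job 2, machine 2–job 1, machine 3–job 7, machine 4–job 8, machine 5–job 4, machine 6–job 5.
This saturates every machine, so 6 is the maximum.

6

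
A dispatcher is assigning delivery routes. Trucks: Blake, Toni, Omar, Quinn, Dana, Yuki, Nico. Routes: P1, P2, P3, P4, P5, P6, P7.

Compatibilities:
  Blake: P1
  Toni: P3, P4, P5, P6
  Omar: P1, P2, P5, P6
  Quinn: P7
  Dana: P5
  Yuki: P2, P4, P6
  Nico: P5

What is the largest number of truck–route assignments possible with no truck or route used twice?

6

One maximum matching: Blake–P1, Toni–P4, Omar–P2, Quinn–P7, Dana–P5, Yuki–P6.
The set {Dana, Nico} has only 1 neighbour ({P5}), so by Hall's theorem at most 6 of the 7 trucks can be matched.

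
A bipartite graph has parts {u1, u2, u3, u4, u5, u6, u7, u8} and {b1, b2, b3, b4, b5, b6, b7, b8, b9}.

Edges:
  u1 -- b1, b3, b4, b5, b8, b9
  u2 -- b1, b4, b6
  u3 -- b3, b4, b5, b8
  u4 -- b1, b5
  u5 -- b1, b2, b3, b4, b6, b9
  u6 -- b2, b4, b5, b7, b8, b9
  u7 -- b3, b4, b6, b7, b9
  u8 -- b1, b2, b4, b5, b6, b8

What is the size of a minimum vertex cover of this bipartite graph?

8

A maximum matching has 8 edges (e.g. u1–b8, u2–b4, u3–b3, u4–b5, u5–b2, u6–b7, u7–b6, u8–b1).
By König's theorem the minimum vertex cover has the same size. One such cover is {u1, u2, u3, u4, u5, u6, u7, u8}.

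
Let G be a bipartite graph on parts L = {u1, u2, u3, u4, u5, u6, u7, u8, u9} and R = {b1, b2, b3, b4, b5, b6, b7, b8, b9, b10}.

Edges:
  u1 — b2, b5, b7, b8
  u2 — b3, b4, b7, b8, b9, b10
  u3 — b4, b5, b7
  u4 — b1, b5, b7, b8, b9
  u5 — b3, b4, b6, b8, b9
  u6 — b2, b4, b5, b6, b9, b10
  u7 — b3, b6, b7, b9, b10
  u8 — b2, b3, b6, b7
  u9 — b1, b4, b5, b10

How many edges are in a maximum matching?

9

A valid assignment of size 9: u1-b2, u2-b8, u3-b4, u4-b1, u5-b9, u6-b6, u7-b7, u8-b3, u9-b5.
All 9 left vertices are matched, so no larger matching exists.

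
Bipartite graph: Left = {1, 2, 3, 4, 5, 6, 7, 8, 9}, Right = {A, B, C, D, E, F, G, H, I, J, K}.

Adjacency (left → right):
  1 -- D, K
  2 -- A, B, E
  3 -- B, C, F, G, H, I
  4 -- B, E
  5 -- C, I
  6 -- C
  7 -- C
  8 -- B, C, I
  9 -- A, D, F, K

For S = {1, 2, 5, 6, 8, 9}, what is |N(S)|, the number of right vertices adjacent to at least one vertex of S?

The union of neighbours of {1, 2, 5, 6, 8, 9} is {A, B, C, D, E, F, I, K}, which has 8 elements.
Since |N(S)| = 8 ≥ |S| = 6, Hall's condition holds for this subset.

8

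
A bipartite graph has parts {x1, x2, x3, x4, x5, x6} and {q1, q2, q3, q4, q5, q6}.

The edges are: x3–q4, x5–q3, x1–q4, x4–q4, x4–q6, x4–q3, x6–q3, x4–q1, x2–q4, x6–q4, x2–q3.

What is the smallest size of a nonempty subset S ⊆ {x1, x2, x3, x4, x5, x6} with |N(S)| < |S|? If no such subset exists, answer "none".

2

Take S = {x1, x3}. Its neighbourhood is {q4}, so |N(S)| = 1 < |S| = 2.
No single vertex violates Hall's condition since each has at least one neighbour, so 2 is the minimum.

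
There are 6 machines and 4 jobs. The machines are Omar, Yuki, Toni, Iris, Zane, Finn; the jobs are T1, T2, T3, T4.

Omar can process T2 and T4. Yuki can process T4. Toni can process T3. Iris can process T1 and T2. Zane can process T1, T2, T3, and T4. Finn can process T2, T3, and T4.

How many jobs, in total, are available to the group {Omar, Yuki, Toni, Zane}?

The union of neighbours of {Omar, Yuki, Toni, Zane} is {T1, T2, T3, T4}, which has 4 elements.
Since |N(S)| = 4 ≥ |S| = 4, Hall's condition holds for this subset.

4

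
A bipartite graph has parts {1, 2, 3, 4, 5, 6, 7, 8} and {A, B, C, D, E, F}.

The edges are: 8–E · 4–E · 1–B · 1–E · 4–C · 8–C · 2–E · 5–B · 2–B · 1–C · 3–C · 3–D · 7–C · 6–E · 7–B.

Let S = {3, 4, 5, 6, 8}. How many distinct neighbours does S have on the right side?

The union of neighbours of {3, 4, 5, 6, 8} is {B, C, D, E}, which has 4 elements.
Since |N(S)| = 4 < |S| = 5, Hall's condition fails for this subset.

4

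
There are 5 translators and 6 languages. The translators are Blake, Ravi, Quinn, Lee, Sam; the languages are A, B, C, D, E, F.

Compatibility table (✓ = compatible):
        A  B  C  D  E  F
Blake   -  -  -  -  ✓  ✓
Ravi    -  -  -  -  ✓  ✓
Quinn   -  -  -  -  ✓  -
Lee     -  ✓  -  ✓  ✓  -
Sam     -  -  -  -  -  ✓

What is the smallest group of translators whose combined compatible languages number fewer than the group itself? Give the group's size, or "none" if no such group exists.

3

Take S = {Blake, Ravi, Quinn}. Its neighbourhood is {E, F}, so |N(S)| = 2 < |S| = 3.
Every subset of size less than 3 has at least as many neighbours as members, so 3 is the minimum.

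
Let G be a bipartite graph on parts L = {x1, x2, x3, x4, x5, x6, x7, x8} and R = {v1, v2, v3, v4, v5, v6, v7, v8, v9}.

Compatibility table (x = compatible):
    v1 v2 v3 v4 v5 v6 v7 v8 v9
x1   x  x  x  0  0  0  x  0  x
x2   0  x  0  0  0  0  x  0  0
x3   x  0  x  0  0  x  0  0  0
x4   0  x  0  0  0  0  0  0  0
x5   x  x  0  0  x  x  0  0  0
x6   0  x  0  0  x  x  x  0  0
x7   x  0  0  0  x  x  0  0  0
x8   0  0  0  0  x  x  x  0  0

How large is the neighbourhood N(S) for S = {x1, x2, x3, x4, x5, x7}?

The union of neighbours of {x1, x2, x3, x4, x5, x7} is {v1, v2, v3, v5, v6, v7, v9}, which has 7 elements.
Since |N(S)| = 7 ≥ |S| = 6, Hall's condition holds for this subset.

7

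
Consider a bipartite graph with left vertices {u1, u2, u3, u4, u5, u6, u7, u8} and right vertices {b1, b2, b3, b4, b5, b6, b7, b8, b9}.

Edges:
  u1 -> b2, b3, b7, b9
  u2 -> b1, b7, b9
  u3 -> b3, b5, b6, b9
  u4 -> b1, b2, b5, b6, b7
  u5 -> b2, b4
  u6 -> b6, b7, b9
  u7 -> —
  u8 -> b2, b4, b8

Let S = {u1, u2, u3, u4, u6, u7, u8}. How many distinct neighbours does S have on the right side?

9

The union of neighbours of {u1, u2, u3, u4, u6, u7, u8} is {b1, b2, b3, b4, b5, b6, b7, b8, b9}, which has 9 elements.
Since |N(S)| = 9 ≥ |S| = 7, Hall's condition holds for this subset.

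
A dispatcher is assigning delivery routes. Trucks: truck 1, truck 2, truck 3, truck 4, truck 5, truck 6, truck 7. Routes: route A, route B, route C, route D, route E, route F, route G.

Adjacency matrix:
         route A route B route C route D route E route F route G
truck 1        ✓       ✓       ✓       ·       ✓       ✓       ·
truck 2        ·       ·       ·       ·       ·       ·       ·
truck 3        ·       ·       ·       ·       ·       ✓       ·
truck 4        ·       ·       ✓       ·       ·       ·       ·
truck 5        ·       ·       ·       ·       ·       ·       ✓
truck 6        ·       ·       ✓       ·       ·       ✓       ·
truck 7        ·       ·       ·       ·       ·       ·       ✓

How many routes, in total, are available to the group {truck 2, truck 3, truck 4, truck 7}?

The union of neighbours of {truck 2, truck 3, truck 4, truck 7} is {route C, route F, route G}, which has 3 elements.
Since |N(S)| = 3 < |S| = 4, Hall's condition fails for this subset.

3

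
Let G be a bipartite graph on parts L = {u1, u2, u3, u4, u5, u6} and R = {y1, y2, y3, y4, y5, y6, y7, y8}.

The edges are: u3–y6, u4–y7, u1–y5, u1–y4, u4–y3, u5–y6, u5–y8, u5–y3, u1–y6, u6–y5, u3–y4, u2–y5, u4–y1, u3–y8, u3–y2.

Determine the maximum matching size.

A valid assignment of size 5: u1→y4, u2→y5, u3→y8, u4→y1, u5→y3.
The set {u2, u6} has only 1 neighbour ({y5}), so by Hall's theorem at most 5 of the 6 left vertices can be matched.

5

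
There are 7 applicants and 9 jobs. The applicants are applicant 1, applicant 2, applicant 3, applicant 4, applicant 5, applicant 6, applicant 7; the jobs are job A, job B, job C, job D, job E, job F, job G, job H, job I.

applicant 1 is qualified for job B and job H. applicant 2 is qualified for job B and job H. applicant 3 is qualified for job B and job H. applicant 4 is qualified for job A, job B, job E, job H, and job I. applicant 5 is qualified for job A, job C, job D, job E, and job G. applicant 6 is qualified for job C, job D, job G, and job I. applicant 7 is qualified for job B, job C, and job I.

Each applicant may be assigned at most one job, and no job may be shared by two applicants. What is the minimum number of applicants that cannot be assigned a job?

A valid assignment of size 6: applicant 1–job B, applicant 2–job H, applicant 4–job A, applicant 5–job D, applicant 6–job G, applicant 7–job I.
The set {applicant 1, applicant 2, applicant 3} has only 2 neighbours ({job B, job H}), so by Hall's theorem at most 6 of the 7 applicants can be matched.
That matches 6 of the 7, leaving 1 unmatched; no matching can do better.

1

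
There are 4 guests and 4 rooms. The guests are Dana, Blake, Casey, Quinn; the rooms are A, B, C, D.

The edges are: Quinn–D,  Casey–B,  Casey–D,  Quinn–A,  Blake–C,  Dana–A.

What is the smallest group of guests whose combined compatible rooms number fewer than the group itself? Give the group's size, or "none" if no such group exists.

A matching saturating every guest exists, for instance Dana→A, Blake→C, Casey→B, Quinn→D.
By Hall's marriage theorem, this means |N(S)| ≥ |S| for every subset S, so no violating subset exists.

none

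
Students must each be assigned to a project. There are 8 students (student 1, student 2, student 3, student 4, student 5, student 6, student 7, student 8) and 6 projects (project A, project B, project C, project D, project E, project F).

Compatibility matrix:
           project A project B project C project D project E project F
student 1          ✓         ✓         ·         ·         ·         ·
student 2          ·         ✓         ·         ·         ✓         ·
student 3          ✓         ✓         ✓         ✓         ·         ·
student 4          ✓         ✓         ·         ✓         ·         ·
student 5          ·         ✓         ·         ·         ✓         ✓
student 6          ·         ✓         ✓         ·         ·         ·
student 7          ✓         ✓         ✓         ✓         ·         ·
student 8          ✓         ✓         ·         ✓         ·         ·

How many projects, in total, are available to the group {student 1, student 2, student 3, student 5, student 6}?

The union of neighbours of {student 1, student 2, student 3, student 5, student 6} is {project A, project B, project C, project D, project E, project F}, which has 6 elements.
Since |N(S)| = 6 ≥ |S| = 5, Hall's condition holds for this subset.

6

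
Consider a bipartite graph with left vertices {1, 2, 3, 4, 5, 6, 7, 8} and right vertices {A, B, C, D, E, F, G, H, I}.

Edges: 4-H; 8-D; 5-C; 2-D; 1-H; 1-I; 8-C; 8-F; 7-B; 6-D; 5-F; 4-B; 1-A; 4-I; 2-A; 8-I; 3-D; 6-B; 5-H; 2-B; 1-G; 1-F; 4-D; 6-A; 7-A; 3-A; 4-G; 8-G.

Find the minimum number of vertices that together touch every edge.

The 7 edges 1–H, 2–D, 3–A, 4–I, 5–F, 6–B, 8–G form a matching, so any vertex cover needs at least 7 vertices (one per matched edge).
Conversely {1, 4, 5, 8, A, B, D} meets every edge and has exactly 7 vertices, so 7 is optimal.

7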